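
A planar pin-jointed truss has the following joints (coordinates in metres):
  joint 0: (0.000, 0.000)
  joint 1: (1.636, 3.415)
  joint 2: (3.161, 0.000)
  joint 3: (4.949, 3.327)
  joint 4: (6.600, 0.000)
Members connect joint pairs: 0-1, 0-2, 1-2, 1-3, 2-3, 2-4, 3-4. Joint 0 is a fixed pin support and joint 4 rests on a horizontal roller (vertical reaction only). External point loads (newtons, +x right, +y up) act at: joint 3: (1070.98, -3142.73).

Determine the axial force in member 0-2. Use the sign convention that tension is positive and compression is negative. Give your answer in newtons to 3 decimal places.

N=5 nodes, M=7 members, R=3 reactions → 2N=10, M+R=10
member 0 (0-1): L=3.7867, (cx,cy)=(0.4320,0.9019)
member 1 (0-2): L=3.1610, (cx,cy)=(1.0000,0.0000)
member 2 (1-2): L=3.7400, (cx,cy)=(0.4078,-0.9131)
member 3 (1-3): L=3.3142, (cx,cy)=(0.9996,-0.0266)
member 4 (2-3): L=3.7770, (cx,cy)=(0.4734,0.8809)
member 5 (2-4): L=3.4390, (cx,cy)=(1.0000,0.0000)
member 6 (3-4): L=3.7141, (cx,cy)=(0.4445,-0.8958)
solve A·x = −loads:
  F[0-1] = -273.0906 N (compression)
  F[0-2] = +1188.9672 N (tension)
  F[1-2] = +276.4398 N (tension)
  F[1-3] = -230.7870 N (compression)
  F[2-3] = -286.5578 N (compression)
  F[2-4] = +1437.3390 N (tension)
  F[3-4] = -3233.4692 N (compression)
  Rx@0 = -1070.9800 N
  Ry@0 = +246.2874 N
  Ry@4 = +2896.4426 N

1188.967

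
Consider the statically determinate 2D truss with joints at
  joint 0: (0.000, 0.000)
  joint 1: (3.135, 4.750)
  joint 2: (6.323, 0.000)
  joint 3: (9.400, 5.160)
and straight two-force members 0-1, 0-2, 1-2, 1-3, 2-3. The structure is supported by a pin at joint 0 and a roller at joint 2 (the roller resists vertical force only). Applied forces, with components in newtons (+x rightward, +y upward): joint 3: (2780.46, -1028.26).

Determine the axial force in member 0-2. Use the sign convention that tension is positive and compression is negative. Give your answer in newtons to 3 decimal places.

952.634

N=4 nodes, M=5 members, R=3 reactions → 2N=8, M+R=8
member 0 (0-1): L=5.6913, (cx,cy)=(0.5508,0.8346)
member 1 (0-2): L=6.3230, (cx,cy)=(1.0000,0.0000)
member 2 (1-2): L=5.7207, (cx,cy)=(0.5573,-0.8303)
member 3 (1-3): L=6.2784, (cx,cy)=(0.9979,0.0653)
member 4 (2-3): L=6.0078, (cx,cy)=(0.5122,0.8589)
solve A·x = −loads:
  F[0-1] = +3318.2393 N (tension)
  F[0-2] = +952.6337 N (tension)
  F[1-2] = -3057.0262 N (compression)
  F[1-3] = +3538.9977 N (tension)
  F[2-3] = -1466.2825 N (compression)
  Rx@0 = -2780.4600 N
  Ry@0 = -2769.4338 N
  Ry@2 = +3797.6938 N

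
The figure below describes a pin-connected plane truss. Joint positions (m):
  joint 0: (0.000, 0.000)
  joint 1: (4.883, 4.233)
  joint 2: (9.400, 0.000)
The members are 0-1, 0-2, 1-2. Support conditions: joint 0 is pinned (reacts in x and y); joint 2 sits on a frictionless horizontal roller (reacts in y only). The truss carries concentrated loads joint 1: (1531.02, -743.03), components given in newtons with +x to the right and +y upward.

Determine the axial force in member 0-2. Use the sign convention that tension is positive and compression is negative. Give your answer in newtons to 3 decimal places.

N=3 nodes, M=3 members, R=3 reactions → 2N=6, M+R=6
member 0 (0-1): L=6.4624, (cx,cy)=(0.7556,0.6550)
member 1 (0-2): L=9.4000, (cx,cy)=(1.0000,0.0000)
member 2 (1-2): L=6.1904, (cx,cy)=(0.7297,-0.6838)
solve A·x = −loads:
  F[0-1] = +507.4586 N (tension)
  F[0-2] = +1147.5805 N (tension)
  F[1-2] = -1572.7321 N (compression)
  Rx@0 = -1531.0200 N
  Ry@0 = -332.3980 N
  Ry@2 = +1075.4280 N

1147.580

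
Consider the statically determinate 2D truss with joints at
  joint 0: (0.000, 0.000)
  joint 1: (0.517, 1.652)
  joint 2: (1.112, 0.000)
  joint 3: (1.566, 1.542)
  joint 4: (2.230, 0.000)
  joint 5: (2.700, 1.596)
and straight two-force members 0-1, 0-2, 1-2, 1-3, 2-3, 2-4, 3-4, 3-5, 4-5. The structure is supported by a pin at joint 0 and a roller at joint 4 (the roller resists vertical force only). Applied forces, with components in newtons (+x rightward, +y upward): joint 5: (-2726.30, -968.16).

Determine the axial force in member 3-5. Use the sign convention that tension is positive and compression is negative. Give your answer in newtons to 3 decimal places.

-2478.716

N=6 nodes, M=9 members, R=3 reactions → 2N=12, M+R=12
member 0 (0-1): L=1.7310, (cx,cy)=(0.2987,0.9544)
member 1 (0-2): L=1.1120, (cx,cy)=(1.0000,0.0000)
member 2 (1-2): L=1.7559, (cx,cy)=(0.3389,-0.9408)
member 3 (1-3): L=1.0548, (cx,cy)=(0.9945,-0.1043)
member 4 (2-3): L=1.6074, (cx,cy)=(0.2824,0.9593)
member 5 (2-4): L=1.1180, (cx,cy)=(1.0000,0.0000)
member 6 (3-4): L=1.6789, (cx,cy)=(0.3955,-0.9185)
member 7 (3-5): L=1.1353, (cx,cy)=(0.9989,0.0476)
member 8 (4-5): L=1.6638, (cx,cy)=(0.2825,0.9593)
solve A·x = −loads:
  F[0-1] = -1830.7076 N (compression)
  F[0-2] = -2179.5231 N (compression)
  F[1-2] = +1993.2373 N (tension)
  F[1-3] = -1228.9078 N (compression)
  F[2-3] = -1954.9020 N (compression)
  F[2-4] = -951.9592 N (compression)
  F[3-4] = +1773.8790 N (tension)
  F[3-5] = -2478.7159 N (compression)
  F[4-5] = -886.3612 N (compression)
  Rx@0 = +2726.3000 N
  Ry@0 = +1747.1478 N
  Ry@4 = -778.9878 N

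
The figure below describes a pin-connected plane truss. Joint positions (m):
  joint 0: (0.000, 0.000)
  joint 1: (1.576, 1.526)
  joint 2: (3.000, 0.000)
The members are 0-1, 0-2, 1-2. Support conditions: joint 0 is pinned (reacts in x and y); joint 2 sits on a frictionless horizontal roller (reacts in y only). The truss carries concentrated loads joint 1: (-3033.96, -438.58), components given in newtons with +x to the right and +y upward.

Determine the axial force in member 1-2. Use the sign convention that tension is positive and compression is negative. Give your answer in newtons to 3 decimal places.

1795.704

N=3 nodes, M=3 members, R=3 reactions → 2N=6, M+R=6
member 0 (0-1): L=2.1937, (cx,cy)=(0.7184,0.6956)
member 1 (0-2): L=3.0000, (cx,cy)=(1.0000,0.0000)
member 2 (1-2): L=2.0872, (cx,cy)=(0.6822,-0.7311)
solve A·x = −loads:
  F[0-1] = -2517.8353 N (compression)
  F[0-2] = -1225.1193 N (compression)
  F[1-2] = +1795.7044 N (tension)
  Rx@0 = +3033.9600 N
  Ry@0 = +1751.4536 N
  Ry@2 = -1312.8736 N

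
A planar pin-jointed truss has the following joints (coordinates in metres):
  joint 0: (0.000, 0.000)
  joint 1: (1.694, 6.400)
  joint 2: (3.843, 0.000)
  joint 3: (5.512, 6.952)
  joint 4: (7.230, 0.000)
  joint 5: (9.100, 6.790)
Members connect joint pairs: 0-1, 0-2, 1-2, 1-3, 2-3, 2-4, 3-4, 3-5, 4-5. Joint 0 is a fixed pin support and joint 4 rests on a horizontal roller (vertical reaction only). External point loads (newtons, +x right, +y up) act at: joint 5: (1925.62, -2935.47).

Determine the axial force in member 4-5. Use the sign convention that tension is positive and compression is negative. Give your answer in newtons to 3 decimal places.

-2918.292

N=6 nodes, M=9 members, R=3 reactions → 2N=12, M+R=12
member 0 (0-1): L=6.6204, (cx,cy)=(0.2559,0.9667)
member 1 (0-2): L=3.8430, (cx,cy)=(1.0000,0.0000)
member 2 (1-2): L=6.7512, (cx,cy)=(0.3183,-0.9480)
member 3 (1-3): L=3.8577, (cx,cy)=(0.9897,0.1431)
member 4 (2-3): L=7.1495, (cx,cy)=(0.2334,0.9724)
member 5 (2-4): L=3.3870, (cx,cy)=(1.0000,0.0000)
member 6 (3-4): L=7.1611, (cx,cy)=(0.2399,-0.9708)
member 7 (3-5): L=3.5917, (cx,cy)=(0.9990,-0.0451)
member 8 (4-5): L=7.0428, (cx,cy)=(0.2655,0.9641)
solve A·x = −loads:
  F[0-1] = +2656.0973 N (tension)
  F[0-2] = +1245.9886 N (tension)
  F[1-2] = -2484.3049 N (compression)
  F[1-3] = +1485.7128 N (tension)
  F[2-3] = +2422.0013 N (tension)
  F[2-4] = -110.2004 N (compression)
  F[3-4] = -2770.5128 N (compression)
  F[3-5] = +2703.2347 N (tension)
  F[4-5] = -2918.2925 N (compression)
  Rx@0 = -1925.6200 N
  Ry@0 = -2567.6748 N
  Ry@4 = +5503.1448 N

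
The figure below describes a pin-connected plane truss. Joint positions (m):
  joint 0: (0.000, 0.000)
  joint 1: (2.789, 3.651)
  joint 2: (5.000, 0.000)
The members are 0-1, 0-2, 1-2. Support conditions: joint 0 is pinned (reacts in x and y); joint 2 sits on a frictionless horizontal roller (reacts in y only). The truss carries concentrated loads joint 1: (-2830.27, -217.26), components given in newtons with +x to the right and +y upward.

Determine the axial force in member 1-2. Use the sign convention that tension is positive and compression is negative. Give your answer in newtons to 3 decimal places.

2274.407

N=3 nodes, M=3 members, R=3 reactions → 2N=6, M+R=6
member 0 (0-1): L=4.5944, (cx,cy)=(0.6070,0.7947)
member 1 (0-2): L=5.0000, (cx,cy)=(1.0000,0.0000)
member 2 (1-2): L=4.2683, (cx,cy)=(0.5180,-0.8554)
solve A·x = −loads:
  F[0-1] = -2721.5633 N (compression)
  F[0-2] = -1178.1557 N (compression)
  F[1-2] = +2274.4067 N (tension)
  Rx@0 = +2830.2700 N
  Ry@0 = +2162.7355 N
  Ry@2 = -1945.4755 N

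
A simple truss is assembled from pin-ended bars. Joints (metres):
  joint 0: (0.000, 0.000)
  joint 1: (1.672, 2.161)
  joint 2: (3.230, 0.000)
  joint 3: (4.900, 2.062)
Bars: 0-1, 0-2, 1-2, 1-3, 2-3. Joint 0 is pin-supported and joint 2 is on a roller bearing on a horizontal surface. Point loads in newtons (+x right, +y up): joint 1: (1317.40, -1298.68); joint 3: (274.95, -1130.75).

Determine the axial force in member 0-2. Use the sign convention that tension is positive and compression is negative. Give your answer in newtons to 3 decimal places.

806.931

N=4 nodes, M=5 members, R=3 reactions → 2N=8, M+R=8
member 0 (0-1): L=2.7323, (cx,cy)=(0.6119,0.7909)
member 1 (0-2): L=3.2300, (cx,cy)=(1.0000,0.0000)
member 2 (1-2): L=2.6641, (cx,cy)=(0.5848,-0.8112)
member 3 (1-3): L=3.2295, (cx,cy)=(0.9995,-0.0307)
member 4 (2-3): L=2.6534, (cx,cy)=(0.6294,0.7771)
solve A·x = −loads:
  F[0-1] = +1283.4969 N (tension)
  F[0-2] = +806.9308 N (tension)
  F[1-2] = -2896.3810 N (compression)
  F[1-3] = +1162.4236 N (tension)
  F[2-3] = -1409.2266 N (compression)
  Rx@0 = -1592.3500 N
  Ry@0 = -1015.1261 N
  Ry@2 = +3444.5561 N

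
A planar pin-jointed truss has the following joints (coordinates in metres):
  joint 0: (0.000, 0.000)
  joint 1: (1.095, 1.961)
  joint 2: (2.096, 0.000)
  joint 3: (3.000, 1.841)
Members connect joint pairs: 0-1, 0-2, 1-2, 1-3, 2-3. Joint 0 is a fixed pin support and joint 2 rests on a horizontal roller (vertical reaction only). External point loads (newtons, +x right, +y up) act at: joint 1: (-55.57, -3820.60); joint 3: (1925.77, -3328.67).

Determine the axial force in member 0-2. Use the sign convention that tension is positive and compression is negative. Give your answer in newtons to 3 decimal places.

1171.930

N=4 nodes, M=5 members, R=3 reactions → 2N=8, M+R=8
member 0 (0-1): L=2.2460, (cx,cy)=(0.4875,0.8731)
member 1 (0-2): L=2.0960, (cx,cy)=(1.0000,0.0000)
member 2 (1-2): L=2.2017, (cx,cy)=(0.4546,-0.8907)
member 3 (1-3): L=1.9088, (cx,cy)=(0.9980,-0.0629)
member 4 (2-3): L=2.0510, (cx,cy)=(0.4408,0.8976)
solve A·x = −loads:
  F[0-1] = +1432.2548 N (tension)
  F[0-2] = +1171.9301 N (tension)
  F[1-2] = -5937.8205 N (compression)
  F[1-3] = +3460.2962 N (tension)
  F[2-3] = -3465.9686 N (compression)
  Rx@0 = -1870.2000 N
  Ry@0 = -1250.5090 N
  Ry@2 = +8399.7790 N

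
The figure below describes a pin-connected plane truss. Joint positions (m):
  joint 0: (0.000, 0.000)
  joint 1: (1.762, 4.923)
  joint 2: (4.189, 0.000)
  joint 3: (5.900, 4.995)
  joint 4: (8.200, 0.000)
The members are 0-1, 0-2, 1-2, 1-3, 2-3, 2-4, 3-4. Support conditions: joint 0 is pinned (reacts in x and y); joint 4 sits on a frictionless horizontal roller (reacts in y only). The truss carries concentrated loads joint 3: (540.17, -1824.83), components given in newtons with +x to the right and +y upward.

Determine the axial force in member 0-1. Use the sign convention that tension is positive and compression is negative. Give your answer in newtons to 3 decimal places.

N=5 nodes, M=7 members, R=3 reactions → 2N=10, M+R=10
member 0 (0-1): L=5.2288, (cx,cy)=(0.3370,0.9415)
member 1 (0-2): L=4.1890, (cx,cy)=(1.0000,0.0000)
member 2 (1-2): L=5.4887, (cx,cy)=(0.4422,-0.8969)
member 3 (1-3): L=4.1386, (cx,cy)=(0.9998,0.0174)
member 4 (2-3): L=5.2799, (cx,cy)=(0.3241,0.9460)
member 5 (2-4): L=4.0110, (cx,cy)=(1.0000,0.0000)
member 6 (3-4): L=5.4991, (cx,cy)=(0.4183,-0.9083)
solve A·x = −loads:
  F[0-1] = -194.1557 N (compression)
  F[0-2] = +605.5963 N (tension)
  F[1-2] = +200.8151 N (tension)
  F[1-3] = -154.2457 N (compression)
  F[2-3] = -190.3906 N (compression)
  F[2-4] = +756.0899 N (tension)
  F[3-4] = -1807.7429 N (compression)
  Rx@0 = -540.1700 N
  Ry@0 = +182.8000 N
  Ry@4 = +1642.0300 N

-194.156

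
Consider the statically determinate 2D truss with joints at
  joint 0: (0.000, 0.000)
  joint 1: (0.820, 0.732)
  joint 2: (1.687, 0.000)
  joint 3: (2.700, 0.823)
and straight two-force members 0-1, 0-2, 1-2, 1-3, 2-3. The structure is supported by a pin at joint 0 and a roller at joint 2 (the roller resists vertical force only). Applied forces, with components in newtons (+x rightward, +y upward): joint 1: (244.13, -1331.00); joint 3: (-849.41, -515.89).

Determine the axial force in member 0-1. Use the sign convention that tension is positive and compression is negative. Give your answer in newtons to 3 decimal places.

N=4 nodes, M=5 members, R=3 reactions → 2N=8, M+R=8
member 0 (0-1): L=1.0992, (cx,cy)=(0.7460,0.6659)
member 1 (0-2): L=1.6870, (cx,cy)=(1.0000,0.0000)
member 2 (1-2): L=1.1347, (cx,cy)=(0.7641,-0.6451)
member 3 (1-3): L=1.8822, (cx,cy)=(0.9988,0.0483)
member 4 (2-3): L=1.3052, (cx,cy)=(0.7761,0.6306)
solve A·x = −loads:
  F[0-1] = -1025.1860 N (compression)
  F[0-2] = +159.5110 N (tension)
  F[1-2] = -1022.0245 N (compression)
  F[1-3] = -228.2715 N (compression)
  F[2-3] = -800.6385 N (compression)
  Rx@0 = +605.2800 N
  Ry@0 = +682.7159 N
  Ry@2 = +1164.1741 N

-1025.186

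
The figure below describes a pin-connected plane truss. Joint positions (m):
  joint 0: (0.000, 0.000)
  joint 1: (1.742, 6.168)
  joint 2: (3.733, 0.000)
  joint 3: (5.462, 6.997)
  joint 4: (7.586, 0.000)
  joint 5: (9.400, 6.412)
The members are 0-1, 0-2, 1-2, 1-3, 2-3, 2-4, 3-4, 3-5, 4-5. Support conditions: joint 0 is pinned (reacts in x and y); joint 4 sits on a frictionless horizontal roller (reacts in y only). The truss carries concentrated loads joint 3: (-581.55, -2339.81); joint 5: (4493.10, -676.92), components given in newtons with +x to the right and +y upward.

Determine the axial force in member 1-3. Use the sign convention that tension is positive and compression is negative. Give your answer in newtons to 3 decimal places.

1601.225

N=6 nodes, M=9 members, R=3 reactions → 2N=12, M+R=12
member 0 (0-1): L=6.4093, (cx,cy)=(0.2718,0.9624)
member 1 (0-2): L=3.7330, (cx,cy)=(1.0000,0.0000)
member 2 (1-2): L=6.4814, (cx,cy)=(0.3072,-0.9516)
member 3 (1-3): L=3.8113, (cx,cy)=(0.9761,0.2175)
member 4 (2-3): L=7.2075, (cx,cy)=(0.2399,0.9708)
member 5 (2-4): L=3.8530, (cx,cy)=(1.0000,0.0000)
member 6 (3-4): L=7.3123, (cx,cy)=(0.2905,-0.9569)
member 7 (3-5): L=3.9812, (cx,cy)=(0.9891,-0.1469)
member 8 (4-5): L=6.6637, (cx,cy)=(0.2722,0.9622)
solve A·x = −loads:
  F[0-1] = +2876.3827 N (tension)
  F[0-2] = +3129.7674 N (tension)
  F[1-2] = -2542.7594 N (compression)
  F[1-3] = +1601.2245 N (tension)
  F[2-3] = +2492.5983 N (tension)
  F[2-4] = +1750.7128 N (tension)
  F[3-4] = -6036.0044 N (compression)
  F[3-5] = +4545.0022 N (tension)
  F[4-5] = -9.4333 N (compression)
  Rx@0 = -3911.5500 N
  Ry@0 = -2768.1029 N
  Ry@4 = +5784.8329 N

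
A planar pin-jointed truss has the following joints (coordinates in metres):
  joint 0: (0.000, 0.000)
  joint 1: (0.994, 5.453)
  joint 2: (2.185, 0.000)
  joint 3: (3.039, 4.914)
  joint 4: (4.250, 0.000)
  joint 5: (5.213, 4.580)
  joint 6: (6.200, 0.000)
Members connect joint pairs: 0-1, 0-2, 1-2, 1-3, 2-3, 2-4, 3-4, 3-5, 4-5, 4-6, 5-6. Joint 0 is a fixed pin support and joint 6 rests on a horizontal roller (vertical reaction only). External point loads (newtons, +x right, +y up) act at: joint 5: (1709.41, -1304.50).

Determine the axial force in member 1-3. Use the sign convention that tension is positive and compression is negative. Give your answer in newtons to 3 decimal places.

463.915

N=7 nodes, M=11 members, R=3 reactions → 2N=14, M+R=14
member 0 (0-1): L=5.5429, (cx,cy)=(0.1793,0.9838)
member 1 (0-2): L=2.1850, (cx,cy)=(1.0000,0.0000)
member 2 (1-2): L=5.5815, (cx,cy)=(0.2134,-0.9770)
member 3 (1-3): L=2.1148, (cx,cy)=(0.9670,-0.2549)
member 4 (2-3): L=4.9877, (cx,cy)=(0.1712,0.9852)
member 5 (2-4): L=2.0650, (cx,cy)=(1.0000,0.0000)
member 6 (3-4): L=5.0610, (cx,cy)=(0.2393,-0.9710)
member 7 (3-5): L=2.1995, (cx,cy)=(0.9884,-0.1519)
member 8 (4-5): L=4.6801, (cx,cy)=(0.2058,0.9786)
member 9 (4-6): L=1.9500, (cx,cy)=(1.0000,0.0000)
member 10 (5-6): L=4.6851, (cx,cy)=(0.2107,-0.9776)
solve A·x = −loads:
  F[0-1] = +1072.4756 N (tension)
  F[0-2] = +1517.0830 N (tension)
  F[1-2] = -1200.9858 N (compression)
  F[1-3] = +463.9154 N (tension)
  F[2-3] = +1190.9128 N (tension)
  F[2-4] = +1056.9034 N (tension)
  F[3-4] = -1236.7269 N (compression)
  F[3-5] = +959.5583 N (tension)
  F[4-5] = +1227.0575 N (tension)
  F[4-6] = +508.4967 N (tension)
  F[5-6] = -2413.7590 N (compression)
  Rx@0 = -1709.4100 N
  Ry@0 = -1055.0897 N
  Ry@6 = +2359.5897 N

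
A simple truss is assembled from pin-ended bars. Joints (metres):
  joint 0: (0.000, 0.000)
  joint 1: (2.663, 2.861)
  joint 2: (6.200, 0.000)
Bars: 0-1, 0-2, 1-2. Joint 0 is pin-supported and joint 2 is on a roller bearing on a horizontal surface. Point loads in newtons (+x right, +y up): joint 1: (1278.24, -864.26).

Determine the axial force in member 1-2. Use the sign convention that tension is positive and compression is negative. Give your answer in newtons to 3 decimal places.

-1528.173

N=3 nodes, M=3 members, R=3 reactions → 2N=6, M+R=6
member 0 (0-1): L=3.9086, (cx,cy)=(0.6813,0.7320)
member 1 (0-2): L=6.2000, (cx,cy)=(1.0000,0.0000)
member 2 (1-2): L=4.5493, (cx,cy)=(0.7775,-0.6289)
solve A·x = −loads:
  F[0-1] = +132.2430 N (tension)
  F[0-2] = +1188.1396 N (tension)
  F[1-2] = -1528.1725 N (compression)
  Rx@0 = -1278.2400 N
  Ry@0 = -96.7995 N
  Ry@2 = +961.0595 N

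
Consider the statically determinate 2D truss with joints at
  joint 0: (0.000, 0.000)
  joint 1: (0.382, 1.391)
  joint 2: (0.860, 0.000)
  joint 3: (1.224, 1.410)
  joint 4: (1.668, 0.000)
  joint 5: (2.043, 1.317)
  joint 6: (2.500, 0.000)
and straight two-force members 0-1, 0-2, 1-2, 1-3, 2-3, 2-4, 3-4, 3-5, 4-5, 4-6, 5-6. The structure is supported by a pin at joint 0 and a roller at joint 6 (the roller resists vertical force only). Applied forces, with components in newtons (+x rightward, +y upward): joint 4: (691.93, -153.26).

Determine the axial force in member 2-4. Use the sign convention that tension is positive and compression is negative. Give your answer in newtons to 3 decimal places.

736.207

N=7 nodes, M=11 members, R=3 reactions → 2N=14, M+R=14
member 0 (0-1): L=1.4425, (cx,cy)=(0.2648,0.9643)
member 1 (0-2): L=0.8600, (cx,cy)=(1.0000,0.0000)
member 2 (1-2): L=1.4708, (cx,cy)=(0.3250,-0.9457)
member 3 (1-3): L=0.8422, (cx,cy)=(0.9997,0.0226)
member 4 (2-3): L=1.4562, (cx,cy)=(0.2500,0.9683)
member 5 (2-4): L=0.8080, (cx,cy)=(1.0000,0.0000)
member 6 (3-4): L=1.4783, (cx,cy)=(0.3004,-0.9538)
member 7 (3-5): L=0.8243, (cx,cy)=(0.9936,-0.1128)
member 8 (4-5): L=1.3693, (cx,cy)=(0.2739,0.9618)
member 9 (4-6): L=0.8320, (cx,cy)=(1.0000,0.0000)
member 10 (5-6): L=1.3940, (cx,cy)=(0.3278,-0.9447)
solve A·x = −loads:
  F[0-1] = -52.8933 N (compression)
  F[0-2] = +705.9371 N (tension)
  F[1-2] = +53.1858 N (tension)
  F[1-3] = -31.2996 N (compression)
  F[2-3] = -51.9479 N (compression)
  F[2-4] = +736.2066 N (tension)
  F[3-4] = +60.9235 N (tension)
  F[3-5] = -62.9774 N (compression)
  F[4-5] = +98.9315 N (tension)
  F[4-6] = +35.4826 N (tension)
  F[5-6] = -108.2364 N (compression)
  Rx@0 = -691.9300 N
  Ry@0 = +51.0049 N
  Ry@6 = +102.2551 N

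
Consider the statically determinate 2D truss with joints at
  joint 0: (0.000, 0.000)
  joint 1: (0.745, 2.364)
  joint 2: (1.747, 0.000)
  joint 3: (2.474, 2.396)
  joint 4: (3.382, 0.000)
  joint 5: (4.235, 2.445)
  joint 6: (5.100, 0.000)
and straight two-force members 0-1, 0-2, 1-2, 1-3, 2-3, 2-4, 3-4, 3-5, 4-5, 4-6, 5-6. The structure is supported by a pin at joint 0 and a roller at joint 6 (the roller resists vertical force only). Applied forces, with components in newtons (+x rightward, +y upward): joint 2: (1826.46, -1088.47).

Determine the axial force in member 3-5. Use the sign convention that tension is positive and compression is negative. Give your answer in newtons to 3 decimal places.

-264.660

N=7 nodes, M=11 members, R=3 reactions → 2N=14, M+R=14
member 0 (0-1): L=2.4786, (cx,cy)=(0.3006,0.9538)
member 1 (0-2): L=1.7470, (cx,cy)=(1.0000,0.0000)
member 2 (1-2): L=2.5676, (cx,cy)=(0.3902,-0.9207)
member 3 (1-3): L=1.7293, (cx,cy)=(0.9998,0.0185)
member 4 (2-3): L=2.5039, (cx,cy)=(0.2904,0.9569)
member 5 (2-4): L=1.6350, (cx,cy)=(1.0000,0.0000)
member 6 (3-4): L=2.5623, (cx,cy)=(0.3544,-0.9351)
member 7 (3-5): L=1.7617, (cx,cy)=(0.9996,0.0278)
member 8 (4-5): L=2.5895, (cx,cy)=(0.3294,0.9442)
member 9 (4-6): L=1.7180, (cx,cy)=(1.0000,0.0000)
member 10 (5-6): L=2.5935, (cx,cy)=(0.3335,-0.9427)
solve A·x = −loads:
  F[0-1] = -750.3105 N (compression)
  F[0-2] = +2051.9819 N (tension)
  F[1-2] = +766.6962 N (tension)
  F[1-3] = -524.8148 N (compression)
  F[2-3] = +399.7886 N (tension)
  F[2-4] = +408.6459 N (tension)
  F[3-4] = -406.6023 N (compression)
  F[3-5] = -264.6598 N (compression)
  F[4-5] = +402.6902 N (tension)
  F[4-6] = +131.9096 N (tension)
  F[5-6] = -395.5003 N (compression)
  Rx@0 = -1826.4600 N
  Ry@0 = +715.6157 N
  Ry@6 = +372.8543 N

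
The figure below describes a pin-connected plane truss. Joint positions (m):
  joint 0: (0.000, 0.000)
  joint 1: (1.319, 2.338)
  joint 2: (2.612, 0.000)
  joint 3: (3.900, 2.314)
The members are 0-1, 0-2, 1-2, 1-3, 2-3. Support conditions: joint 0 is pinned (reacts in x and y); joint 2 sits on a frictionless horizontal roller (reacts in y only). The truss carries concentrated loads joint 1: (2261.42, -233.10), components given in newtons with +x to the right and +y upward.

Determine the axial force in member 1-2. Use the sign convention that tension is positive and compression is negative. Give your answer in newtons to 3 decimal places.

-2447.637

N=4 nodes, M=5 members, R=3 reactions → 2N=8, M+R=8
member 0 (0-1): L=2.6844, (cx,cy)=(0.4914,0.8710)
member 1 (0-2): L=2.6120, (cx,cy)=(1.0000,0.0000)
member 2 (1-2): L=2.6717, (cx,cy)=(0.4840,-0.8751)
member 3 (1-3): L=2.5811, (cx,cy)=(1.0000,-0.0093)
member 4 (2-3): L=2.6483, (cx,cy)=(0.4863,0.8738)
solve A·x = −loads:
  F[0-1] = +2191.6167 N (tension)
  F[0-2] = +1184.5529 N (tension)
  F[1-2] = -2447.6371 N (compression)
  F[1-3] = +0.0000 N (tension)
  F[2-3] = -0.0000 N (compression)
  Rx@0 = -2261.4200 N
  Ry@0 = -1908.8061 N
  Ry@2 = +2141.9061 N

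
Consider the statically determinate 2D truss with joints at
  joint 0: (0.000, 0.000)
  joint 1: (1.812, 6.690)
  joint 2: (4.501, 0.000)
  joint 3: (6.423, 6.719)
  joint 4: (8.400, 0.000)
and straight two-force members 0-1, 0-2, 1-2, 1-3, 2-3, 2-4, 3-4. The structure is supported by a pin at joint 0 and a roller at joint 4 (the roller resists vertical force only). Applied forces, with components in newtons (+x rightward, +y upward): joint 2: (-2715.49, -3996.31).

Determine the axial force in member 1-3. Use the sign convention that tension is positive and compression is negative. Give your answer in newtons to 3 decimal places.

-1244.882

N=5 nodes, M=7 members, R=3 reactions → 2N=10, M+R=10
member 0 (0-1): L=6.9310, (cx,cy)=(0.2614,0.9652)
member 1 (0-2): L=4.5010, (cx,cy)=(1.0000,0.0000)
member 2 (1-2): L=7.2102, (cx,cy)=(0.3729,-0.9279)
member 3 (1-3): L=4.6111, (cx,cy)=(1.0000,0.0063)
member 4 (2-3): L=6.9885, (cx,cy)=(0.2750,0.9614)
member 5 (2-4): L=3.8990, (cx,cy)=(1.0000,0.0000)
member 6 (3-4): L=7.0038, (cx,cy)=(0.2823,-0.9593)
solve A·x = −loads:
  F[0-1] = -1921.7903 N (compression)
  F[0-2] = -2213.0720 N (compression)
  F[1-2] = +1990.7499 N (tension)
  F[1-3] = -1244.8818 N (compression)
  F[2-3] = +2235.3875 N (tension)
  F[2-4] = +630.0731 N (tension)
  F[3-4] = -2232.1286 N (compression)
  Rx@0 = +2715.4900 N
  Ry@0 = +1854.9539 N
  Ry@4 = +2141.3561 N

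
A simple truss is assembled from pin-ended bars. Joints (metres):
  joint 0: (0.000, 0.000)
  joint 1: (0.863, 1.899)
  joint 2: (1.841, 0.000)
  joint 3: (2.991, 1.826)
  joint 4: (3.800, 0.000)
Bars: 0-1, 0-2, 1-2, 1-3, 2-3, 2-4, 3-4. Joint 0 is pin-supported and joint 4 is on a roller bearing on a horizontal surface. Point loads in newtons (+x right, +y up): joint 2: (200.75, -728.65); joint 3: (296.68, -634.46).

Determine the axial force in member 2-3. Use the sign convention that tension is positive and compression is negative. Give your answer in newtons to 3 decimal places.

411.309

N=5 nodes, M=7 members, R=3 reactions → 2N=10, M+R=10
member 0 (0-1): L=2.0859, (cx,cy)=(0.4137,0.9104)
member 1 (0-2): L=1.8410, (cx,cy)=(1.0000,0.0000)
member 2 (1-2): L=2.1360, (cx,cy)=(0.4579,-0.8890)
member 3 (1-3): L=2.1293, (cx,cy)=(0.9994,-0.0343)
member 4 (2-3): L=2.1580, (cx,cy)=(0.5329,0.8462)
member 5 (2-4): L=1.9590, (cx,cy)=(1.0000,0.0000)
member 6 (3-4): L=1.9972, (cx,cy)=(0.4051,-0.9143)
solve A·x = −loads:
  F[0-1] = -404.3818 N (compression)
  F[0-2] = +664.7352 N (tension)
  F[1-2] = +428.1228 N (tension)
  F[1-3] = -363.5373 N (compression)
  F[2-3] = +411.3087 N (tension)
  F[2-4] = +440.8124 N (tension)
  F[3-4] = -1088.2386 N (compression)
  Rx@0 = -497.4300 N
  Ry@0 = +368.1489 N
  Ry@4 = +994.9611 N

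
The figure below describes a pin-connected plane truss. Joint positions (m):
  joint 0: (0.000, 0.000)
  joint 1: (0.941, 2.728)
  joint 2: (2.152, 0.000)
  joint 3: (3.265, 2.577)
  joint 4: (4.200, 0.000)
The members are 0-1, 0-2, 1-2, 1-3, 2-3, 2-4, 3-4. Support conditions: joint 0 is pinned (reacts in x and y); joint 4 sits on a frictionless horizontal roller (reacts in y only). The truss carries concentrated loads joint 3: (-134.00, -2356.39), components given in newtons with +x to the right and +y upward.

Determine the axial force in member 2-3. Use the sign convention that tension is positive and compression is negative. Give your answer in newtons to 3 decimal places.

N=5 nodes, M=7 members, R=3 reactions → 2N=10, M+R=10
member 0 (0-1): L=2.8857, (cx,cy)=(0.3261,0.9453)
member 1 (0-2): L=2.1520, (cx,cy)=(1.0000,0.0000)
member 2 (1-2): L=2.9847, (cx,cy)=(0.4057,-0.9140)
member 3 (1-3): L=2.3289, (cx,cy)=(0.9979,-0.0648)
member 4 (2-3): L=2.8071, (cx,cy)=(0.3965,0.9180)
member 5 (2-4): L=2.0480, (cx,cy)=(1.0000,0.0000)
member 6 (3-4): L=2.7414, (cx,cy)=(0.3411,-0.9400)
solve A·x = −loads:
  F[0-1] = -641.8812 N (compression)
  F[0-2] = +75.3090 N (tension)
  F[1-2] = +698.9358 N (tension)
  F[1-3] = -493.9305 N (compression)
  F[2-3] = -695.8564 N (compression)
  F[2-4] = +634.7965 N (tension)
  F[3-4] = -1861.1948 N (compression)
  Rx@0 = +134.0000 N
  Ry@0 = +606.7959 N
  Ry@4 = +1749.5941 N

-695.856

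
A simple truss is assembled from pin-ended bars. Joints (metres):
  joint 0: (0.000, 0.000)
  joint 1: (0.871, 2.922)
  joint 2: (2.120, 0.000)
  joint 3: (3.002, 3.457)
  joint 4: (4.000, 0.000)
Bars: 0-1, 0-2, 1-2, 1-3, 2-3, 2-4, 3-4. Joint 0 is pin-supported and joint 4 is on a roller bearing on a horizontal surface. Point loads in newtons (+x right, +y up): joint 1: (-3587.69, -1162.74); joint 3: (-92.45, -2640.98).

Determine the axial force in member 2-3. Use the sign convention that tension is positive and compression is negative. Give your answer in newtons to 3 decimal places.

N=5 nodes, M=7 members, R=3 reactions → 2N=10, M+R=10
member 0 (0-1): L=3.0491, (cx,cy)=(0.2857,0.9583)
member 1 (0-2): L=2.1200, (cx,cy)=(1.0000,0.0000)
member 2 (1-2): L=3.1777, (cx,cy)=(0.3930,-0.9195)
member 3 (1-3): L=2.1971, (cx,cy)=(0.9699,0.2435)
member 4 (2-3): L=3.5677, (cx,cy)=(0.2472,0.9690)
member 5 (2-4): L=1.8800, (cx,cy)=(1.0000,0.0000)
member 6 (3-4): L=3.5982, (cx,cy)=(0.2774,-0.9608)
solve A·x = −loads:
  F[0-1] = -4454.8162 N (compression)
  F[0-2] = -2407.5663 N (compression)
  F[1-2] = +3621.7693 N (tension)
  F[1-3] = +919.2647 N (tension)
  F[2-3] = -3436.9671 N (compression)
  F[2-4] = -134.3750 N (compression)
  F[3-4] = +484.4735 N (tension)
  Rx@0 = +3680.1400 N
  Ry@0 = +4269.1853 N
  Ry@4 = -465.4653 N

-3436.967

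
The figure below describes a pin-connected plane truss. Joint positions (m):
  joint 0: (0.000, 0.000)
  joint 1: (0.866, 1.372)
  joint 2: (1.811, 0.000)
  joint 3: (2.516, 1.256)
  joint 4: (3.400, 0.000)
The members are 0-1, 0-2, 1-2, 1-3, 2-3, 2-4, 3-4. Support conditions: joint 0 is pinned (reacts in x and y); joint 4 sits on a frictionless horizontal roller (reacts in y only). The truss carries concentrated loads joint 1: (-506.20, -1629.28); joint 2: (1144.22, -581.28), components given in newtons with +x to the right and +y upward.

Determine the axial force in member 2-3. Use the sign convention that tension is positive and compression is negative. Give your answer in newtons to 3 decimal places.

N=5 nodes, M=7 members, R=3 reactions → 2N=10, M+R=10
member 0 (0-1): L=1.6224, (cx,cy)=(0.5338,0.8456)
member 1 (0-2): L=1.8110, (cx,cy)=(1.0000,0.0000)
member 2 (1-2): L=1.6660, (cx,cy)=(0.5672,-0.8236)
member 3 (1-3): L=1.6541, (cx,cy)=(0.9975,-0.0701)
member 4 (2-3): L=1.4403, (cx,cy)=(0.4895,0.8720)
member 5 (2-4): L=1.5890, (cx,cy)=(1.0000,0.0000)
member 6 (3-4): L=1.5359, (cx,cy)=(0.5756,-0.8178)
solve A·x = −loads:
  F[0-1] = -1998.7603 N (compression)
  F[0-2] = +1704.8804 N (tension)
  F[1-2] = +128.0617 N (tension)
  F[1-3] = -634.8655 N (compression)
  F[2-3] = +545.6463 N (tension)
  F[2-4] = +366.2249 N (tension)
  F[3-4] = -636.2955 N (compression)
  Rx@0 = -638.0200 N
  Ry@0 = +1690.2223 N
  Ry@4 = +520.3377 N

545.646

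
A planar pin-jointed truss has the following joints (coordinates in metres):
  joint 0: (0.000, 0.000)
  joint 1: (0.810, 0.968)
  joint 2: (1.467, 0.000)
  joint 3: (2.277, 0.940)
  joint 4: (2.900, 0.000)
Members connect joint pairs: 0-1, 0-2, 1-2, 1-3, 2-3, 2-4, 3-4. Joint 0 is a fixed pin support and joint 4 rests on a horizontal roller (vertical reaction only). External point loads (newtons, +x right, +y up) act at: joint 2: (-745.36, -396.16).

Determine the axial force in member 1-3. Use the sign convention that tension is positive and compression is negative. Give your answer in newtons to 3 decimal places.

N=5 nodes, M=7 members, R=3 reactions → 2N=10, M+R=10
member 0 (0-1): L=1.2622, (cx,cy)=(0.6417,0.7669)
member 1 (0-2): L=1.4670, (cx,cy)=(1.0000,0.0000)
member 2 (1-2): L=1.1699, (cx,cy)=(0.5616,-0.8274)
member 3 (1-3): L=1.4673, (cx,cy)=(0.9998,-0.0191)
member 4 (2-3): L=1.2408, (cx,cy)=(0.6528,0.7575)
member 5 (2-4): L=1.4330, (cx,cy)=(1.0000,0.0000)
member 6 (3-4): L=1.1277, (cx,cy)=(0.5524,-0.8335)
solve A·x = −loads:
  F[0-1] = -255.2515 N (compression)
  F[0-2] = -581.5545 N (compression)
  F[1-2] = +243.5216 N (tension)
  F[1-3] = -300.6183 N (compression)
  F[2-3] = +256.9682 N (tension)
  F[2-4] = +132.8198 N (tension)
  F[3-4] = -240.4209 N (compression)
  Rx@0 = +745.3600 N
  Ry@0 = +195.7577 N
  Ry@4 = +200.4023 N

-300.618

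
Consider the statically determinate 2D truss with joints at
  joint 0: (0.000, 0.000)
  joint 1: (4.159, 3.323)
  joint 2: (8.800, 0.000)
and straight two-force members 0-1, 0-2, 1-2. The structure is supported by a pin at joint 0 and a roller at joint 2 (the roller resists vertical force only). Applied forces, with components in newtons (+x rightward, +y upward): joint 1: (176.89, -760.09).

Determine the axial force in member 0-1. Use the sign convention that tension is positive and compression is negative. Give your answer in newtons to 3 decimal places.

N=3 nodes, M=3 members, R=3 reactions → 2N=6, M+R=6
member 0 (0-1): L=5.3235, (cx,cy)=(0.7813,0.6242)
member 1 (0-2): L=8.8000, (cx,cy)=(1.0000,0.0000)
member 2 (1-2): L=5.7080, (cx,cy)=(0.8131,-0.5822)
solve A·x = −loads:
  F[0-1] = -535.1772 N (compression)
  F[0-2] = +594.9991 N (tension)
  F[1-2] = -731.7931 N (compression)
  Rx@0 = -176.8900 N
  Ry@0 = +334.0650 N
  Ry@2 = +426.0250 N

-535.177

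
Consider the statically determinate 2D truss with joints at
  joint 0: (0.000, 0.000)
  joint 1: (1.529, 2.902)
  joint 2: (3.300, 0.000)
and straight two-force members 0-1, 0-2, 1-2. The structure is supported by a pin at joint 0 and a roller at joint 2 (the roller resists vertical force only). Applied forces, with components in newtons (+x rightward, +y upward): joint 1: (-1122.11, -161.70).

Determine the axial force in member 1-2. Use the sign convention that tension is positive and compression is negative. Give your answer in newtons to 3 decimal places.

1068.245

N=3 nodes, M=3 members, R=3 reactions → 2N=6, M+R=6
member 0 (0-1): L=3.2802, (cx,cy)=(0.4661,0.8847)
member 1 (0-2): L=3.3000, (cx,cy)=(1.0000,0.0000)
member 2 (1-2): L=3.3997, (cx,cy)=(0.5209,-0.8536)
solve A·x = −loads:
  F[0-1] = -1213.4507 N (compression)
  F[0-2] = -556.4771 N (compression)
  F[1-2] = +1068.2451 N (tension)
  Rx@0 = +1122.1100 N
  Ry@0 = +1073.5557 N
  Ry@2 = -911.8557 N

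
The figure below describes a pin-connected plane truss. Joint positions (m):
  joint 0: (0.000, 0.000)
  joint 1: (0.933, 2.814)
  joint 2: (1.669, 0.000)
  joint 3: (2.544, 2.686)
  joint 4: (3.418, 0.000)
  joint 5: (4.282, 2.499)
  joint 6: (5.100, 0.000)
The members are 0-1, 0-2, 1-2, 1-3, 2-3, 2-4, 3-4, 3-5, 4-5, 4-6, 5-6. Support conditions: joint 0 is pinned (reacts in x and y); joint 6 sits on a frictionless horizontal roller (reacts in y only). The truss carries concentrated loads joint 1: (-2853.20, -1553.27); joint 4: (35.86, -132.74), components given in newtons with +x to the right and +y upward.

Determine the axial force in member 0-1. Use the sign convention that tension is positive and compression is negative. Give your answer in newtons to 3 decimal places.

-3041.743

N=7 nodes, M=11 members, R=3 reactions → 2N=14, M+R=14
member 0 (0-1): L=2.9646, (cx,cy)=(0.3147,0.9492)
member 1 (0-2): L=1.6690, (cx,cy)=(1.0000,0.0000)
member 2 (1-2): L=2.9087, (cx,cy)=(0.2530,-0.9675)
member 3 (1-3): L=1.6161, (cx,cy)=(0.9969,-0.0792)
member 4 (2-3): L=2.8249, (cx,cy)=(0.3097,0.9508)
member 5 (2-4): L=1.7490, (cx,cy)=(1.0000,0.0000)
member 6 (3-4): L=2.8246, (cx,cy)=(0.3094,-0.9509)
member 7 (3-5): L=1.7480, (cx,cy)=(0.9943,-0.1070)
member 8 (4-5): L=2.6441, (cx,cy)=(0.3268,0.9451)
member 9 (4-6): L=1.6820, (cx,cy)=(1.0000,0.0000)
member 10 (5-6): L=2.6295, (cx,cy)=(0.3111,-0.9504)
solve A·x = −loads:
  F[0-1] = -3041.7431 N (compression)
  F[0-2] = -1860.0746 N (compression)
  F[1-2] = +1249.0368 N (tension)
  F[1-3] = +1584.8603 N (tension)
  F[2-3] = -1270.8904 N (compression)
  F[2-4] = -1150.3727 N (compression)
  F[3-4] = +1314.5607 N (tension)
  F[3-5] = +783.9773 N (tension)
  F[4-5] = -1182.2024 N (compression)
  F[4-6] = -393.1821 N (compression)
  F[5-6] = +1263.8894 N (tension)
  Rx@0 = +2817.3400 N
  Ry@0 = +2887.1862 N
  Ry@6 = -1201.1762 N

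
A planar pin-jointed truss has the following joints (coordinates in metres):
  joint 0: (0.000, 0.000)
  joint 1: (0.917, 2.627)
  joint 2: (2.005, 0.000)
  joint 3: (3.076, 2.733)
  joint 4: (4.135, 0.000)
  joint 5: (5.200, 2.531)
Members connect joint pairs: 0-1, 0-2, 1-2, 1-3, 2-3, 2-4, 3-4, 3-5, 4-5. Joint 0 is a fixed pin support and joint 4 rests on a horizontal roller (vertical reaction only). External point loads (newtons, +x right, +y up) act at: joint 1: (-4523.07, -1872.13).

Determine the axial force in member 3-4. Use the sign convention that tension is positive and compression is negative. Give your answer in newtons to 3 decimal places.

2636.475

N=6 nodes, M=9 members, R=3 reactions → 2N=12, M+R=12
member 0 (0-1): L=2.7824, (cx,cy)=(0.3296,0.9441)
member 1 (0-2): L=2.0050, (cx,cy)=(1.0000,0.0000)
member 2 (1-2): L=2.8434, (cx,cy)=(0.3826,-0.9239)
member 3 (1-3): L=2.1616, (cx,cy)=(0.9988,0.0490)
member 4 (2-3): L=2.9354, (cx,cy)=(0.3649,0.9311)
member 5 (2-4): L=2.1300, (cx,cy)=(1.0000,0.0000)
member 6 (3-4): L=2.9310, (cx,cy)=(0.3613,-0.9324)
member 7 (3-5): L=2.1336, (cx,cy)=(0.9955,-0.0947)
member 8 (4-5): L=2.7459, (cx,cy)=(0.3878,0.9217)
solve A·x = −loads:
  F[0-1] = -4586.7503 N (compression)
  F[0-2] = -3011.4336 N (compression)
  F[1-2] = +2764.6848 N (tension)
  F[1-3] = +1955.9030 N (tension)
  F[2-3] = -2743.4094 N (compression)
  F[2-4] = -952.5848 N (compression)
  F[3-4] = +2636.4755 N (tension)
  F[3-5] = +0.0000 N (tension)
  F[4-5] = -0.0000 N (compression)
  Rx@0 = +4523.0700 N
  Ry@0 = +4330.5004 N
  Ry@4 = -2458.3704 N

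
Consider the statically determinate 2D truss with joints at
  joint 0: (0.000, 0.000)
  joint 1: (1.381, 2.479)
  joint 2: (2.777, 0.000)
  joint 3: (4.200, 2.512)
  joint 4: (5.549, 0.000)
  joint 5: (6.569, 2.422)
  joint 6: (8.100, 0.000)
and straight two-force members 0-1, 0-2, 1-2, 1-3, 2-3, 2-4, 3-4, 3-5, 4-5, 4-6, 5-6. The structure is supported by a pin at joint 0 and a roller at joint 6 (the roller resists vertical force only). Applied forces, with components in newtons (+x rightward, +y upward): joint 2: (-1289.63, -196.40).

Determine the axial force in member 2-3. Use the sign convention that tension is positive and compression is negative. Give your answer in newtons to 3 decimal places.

79.319

N=7 nodes, M=11 members, R=3 reactions → 2N=14, M+R=14
member 0 (0-1): L=2.8377, (cx,cy)=(0.4867,0.8736)
member 1 (0-2): L=2.7770, (cx,cy)=(1.0000,0.0000)
member 2 (1-2): L=2.8450, (cx,cy)=(0.4907,-0.8713)
member 3 (1-3): L=2.8192, (cx,cy)=(0.9999,0.0117)
member 4 (2-3): L=2.8871, (cx,cy)=(0.4929,0.8701)
member 5 (2-4): L=2.7720, (cx,cy)=(1.0000,0.0000)
member 6 (3-4): L=2.8513, (cx,cy)=(0.4731,-0.8810)
member 7 (3-5): L=2.3707, (cx,cy)=(0.9993,-0.0380)
member 8 (4-5): L=2.6280, (cx,cy)=(0.3881,0.9216)
member 9 (4-6): L=2.5510, (cx,cy)=(1.0000,0.0000)
member 10 (5-6): L=2.8653, (cx,cy)=(0.5343,-0.8453)
solve A·x = −loads:
  F[0-1] = -147.7422 N (compression)
  F[0-2] = -1217.7298 N (compression)
  F[1-2] = +146.1941 N (tension)
  F[1-3] = -143.6443 N (compression)
  F[2-3] = +79.3194 N (tension)
  F[2-4] = +104.5388 N (tension)
  F[3-4] = -73.4186 N (compression)
  F[3-5] = -69.8535 N (compression)
  F[4-5] = +70.1837 N (tension)
  F[4-6] = +42.5631 N (tension)
  F[5-6] = -79.6583 N (compression)
  Rx@0 = +1289.6300 N
  Ry@0 = +129.0663 N
  Ry@6 = +67.3337 N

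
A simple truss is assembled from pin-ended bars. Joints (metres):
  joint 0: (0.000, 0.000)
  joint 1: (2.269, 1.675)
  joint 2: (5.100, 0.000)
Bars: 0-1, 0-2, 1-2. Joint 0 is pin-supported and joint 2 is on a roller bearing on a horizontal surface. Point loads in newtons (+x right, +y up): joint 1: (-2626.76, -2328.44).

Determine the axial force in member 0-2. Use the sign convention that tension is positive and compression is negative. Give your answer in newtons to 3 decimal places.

N=3 nodes, M=3 members, R=3 reactions → 2N=6, M+R=6
member 0 (0-1): L=2.8203, (cx,cy)=(0.8045,0.5939)
member 1 (0-2): L=5.1000, (cx,cy)=(1.0000,0.0000)
member 2 (1-2): L=3.2894, (cx,cy)=(0.8606,-0.5092)
solve A·x = −loads:
  F[0-1] = -3628.8564 N (compression)
  F[0-2] = +292.7628 N (tension)
  F[1-2] = -340.1679 N (compression)
  Rx@0 = +2626.7600 N
  Ry@0 = +2155.2229 N
  Ry@2 = +173.2171 N

292.763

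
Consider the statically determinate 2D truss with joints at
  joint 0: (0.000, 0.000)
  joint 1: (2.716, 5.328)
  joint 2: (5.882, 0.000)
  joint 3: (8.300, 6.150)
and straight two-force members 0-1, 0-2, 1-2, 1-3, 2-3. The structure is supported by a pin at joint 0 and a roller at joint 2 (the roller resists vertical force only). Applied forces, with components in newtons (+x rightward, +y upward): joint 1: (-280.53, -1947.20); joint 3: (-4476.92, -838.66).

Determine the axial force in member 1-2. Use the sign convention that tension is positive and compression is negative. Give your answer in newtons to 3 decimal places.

N=4 nodes, M=5 members, R=3 reactions → 2N=8, M+R=8
member 0 (0-1): L=5.9803, (cx,cy)=(0.4542,0.8909)
member 1 (0-2): L=5.8820, (cx,cy)=(1.0000,0.0000)
member 2 (1-2): L=6.1977, (cx,cy)=(0.5108,-0.8597)
member 3 (1-3): L=5.6442, (cx,cy)=(0.9893,0.1456)
member 4 (2-3): L=6.6083, (cx,cy)=(0.3659,0.9307)
solve A·x = −loads:
  F[0-1] = -6328.6494 N (compression)
  F[0-2] = -1883.2545 N (compression)
  F[1-2] = +3539.8592 N (tension)
  F[1-3] = -4449.3953 N (compression)
  F[2-3] = -204.8717 N (compression)
  Rx@0 = +4757.4500 N
  Ry@0 = +5638.3334 N
  Ry@2 = -2852.4734 N

3539.859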